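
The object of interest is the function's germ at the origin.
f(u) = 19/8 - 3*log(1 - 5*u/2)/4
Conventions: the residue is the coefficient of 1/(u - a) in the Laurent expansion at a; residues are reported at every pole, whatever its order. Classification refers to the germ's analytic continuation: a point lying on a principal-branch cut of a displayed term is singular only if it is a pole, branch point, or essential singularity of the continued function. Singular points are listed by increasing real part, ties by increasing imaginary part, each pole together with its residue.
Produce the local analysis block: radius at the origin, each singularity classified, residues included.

Branch term (-3/4)*log(1 - u/(2/5)): its argument vanishes at u = 2/5, a logarithmic branch point, modulus 2/5.
The radius of convergence is the smallest modulus among the singular points: 2/5.

Radius of convergence at 0: 2/5.
At 2/5: a logarithmic branch point.


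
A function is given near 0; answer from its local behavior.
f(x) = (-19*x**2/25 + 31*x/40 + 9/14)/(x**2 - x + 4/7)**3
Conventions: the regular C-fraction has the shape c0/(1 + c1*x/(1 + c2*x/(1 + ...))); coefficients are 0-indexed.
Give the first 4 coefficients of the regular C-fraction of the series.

The regular C-fraction coefficients are [441/128, -581/90, 108319/29880, -388125441/359619080].

Taylor coefficients (expand at 0): a_0 = 441/128, a_1 = 28469/1280, a_2 = 3223171/51200, a_3 = 583443/6400.
c0 = a_0 = 441/128. Peel one level at a time: if S = 1 + c*x/S' with S'(0) = 1, then c is the x-coefficient of S and S' = c*x/(S - 1).
S_1 = c0/f = 1 + (-581/90)*x + (758233/32400)*x^2 + ...; c1 = -581/90.
S_2 = c1*x/(S_1 - 1) = 1 + (108319/29880)*x + (43125049/11022400)*x^2 + ...; c2 = 108319/29880.
S_3 = c2*x/(S_2 - 1) = 1 + (-388125441/359619080)*x + ...; c3 = -388125441/359619080.


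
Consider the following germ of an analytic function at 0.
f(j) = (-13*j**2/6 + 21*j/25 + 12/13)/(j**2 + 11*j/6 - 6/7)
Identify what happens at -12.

Denominator factors: j**2 + 11*j/6 - 6/7 = 848/7 at j = -12 — none vanishes.
So the germ continues analytically to -12.

The point is a regular point.


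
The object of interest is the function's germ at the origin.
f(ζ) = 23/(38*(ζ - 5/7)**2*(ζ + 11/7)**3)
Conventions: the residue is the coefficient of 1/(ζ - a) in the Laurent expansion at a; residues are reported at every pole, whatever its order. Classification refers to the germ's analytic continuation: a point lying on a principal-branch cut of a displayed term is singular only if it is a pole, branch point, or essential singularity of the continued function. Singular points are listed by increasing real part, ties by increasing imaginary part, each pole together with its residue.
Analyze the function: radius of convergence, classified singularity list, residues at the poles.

Radius of convergence at 0: 5/7.
At -11/7: a pole of order 3; residue 165669/2490368.
At 5/7: a pole of order 2; residue -165669/2490368.

Denominator factor (ζ + 11/7)^3: pole of order 3 at -11/7, modulus 11/7.
Denominator factor (ζ - 5/7)^2: pole of order 2 at 5/7, modulus 5/7.
The radius of convergence is the smallest modulus among the singular points: 5/7.
At the order-3 pole -11/7 set g(ζ) = (ζ - (-11/7))^3*f(ζ) = 23/(38*(ζ - 5/7)**2).
Order-3 pole: residue = g''(a)/2; g''(-11/7) = 165669/1245184, so the residue is 165669/2490368.
At the order-2 pole 5/7 set g(ζ) = (ζ - (5/7))^2*f(ζ) = 23/(38*(ζ + 11/7)**3).
Order-2 pole: residue = g'(a); g'(5/7) = -165669/2490368, so the residue is -165669/2490368.
List the singular points by increasing real part (a conjugate pair: the negative imaginary part first).


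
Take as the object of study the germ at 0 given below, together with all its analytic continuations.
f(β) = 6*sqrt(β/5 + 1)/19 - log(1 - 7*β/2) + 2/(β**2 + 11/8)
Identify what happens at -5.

The point is an algebraic (square-root) branch point.

The term (6/19)*sqrt(1 - β/(-5)) has argument 1 - -5/(-5) = 0 at -5: a square-root (algebraic, two-sheeted) branch point; the remaining terms are analytic or single-valued there.


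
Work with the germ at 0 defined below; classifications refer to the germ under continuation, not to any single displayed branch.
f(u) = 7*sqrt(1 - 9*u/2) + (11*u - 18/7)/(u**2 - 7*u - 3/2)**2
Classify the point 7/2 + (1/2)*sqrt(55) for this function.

The denominator factor u**2 - 7*u - 3/2 vanishes at 7/2 + (1/2)*sqrt(55) and appears to the power 2; the numerator there equals 503/14 + (11/2)*sqrt(55), nonzero, and no other factor vanishes.
The branch terms are analytic at this point.
Hence a pole whose order is the multiplicity, 2.

The point is a pole of order 2.


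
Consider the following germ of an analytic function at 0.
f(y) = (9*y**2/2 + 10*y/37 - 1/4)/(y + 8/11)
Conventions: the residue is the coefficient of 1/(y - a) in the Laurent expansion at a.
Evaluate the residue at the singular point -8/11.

At the order-1 pole -8/11 set g(y) = (y - (-8/11))*f(y) = 9*y**2/2 + 10*y/37 - 1/4.
Simple pole: residue = g(a) at a = -8/11, which is 34627/17908.

The residue is 34627/17908.


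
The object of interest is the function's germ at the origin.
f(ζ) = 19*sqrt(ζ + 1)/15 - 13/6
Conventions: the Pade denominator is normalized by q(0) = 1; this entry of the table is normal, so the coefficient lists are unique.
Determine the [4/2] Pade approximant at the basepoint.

The Pade approximant has numerator coefficients [-9/10, -5/12, 229/720, 19/240, -19/5760]; denominator coefficients [1, 7/6, 7/24].

Taylor coefficients needed (expand at 0): a_0 = -9/10, a_1 = 19/30, a_2 = -19/120, a_3 = 19/240, a_4 = -19/384, a_5 = 133/3840, a_6 = -133/5120.
Write the denominator as Q(ζ) = 1 + q1*ζ + q2*ζ^2. Requiring Q*f - P = O(ζ^7) with deg P <= 4 kills the coefficients of ζ^5..ζ^6 in Q*f:
  ζ^5: a_5 + q1*a_4 + q2*a_3 = 0, i.e. 133/3840 + (-19/384)*q1 + (19/240)*q2 = 0.
  ζ^6: a_6 + q1*a_5 + q2*a_4 = 0, i.e. -133/5120 + (133/3840)*q1 + (-19/384)*q2 = 0.
Solving this linear system: q1 = 7/6, q2 = 7/24.
The numerator is Q*f truncated at degree 4: P0 = a_0 = -9/10; P1 = a_1 + q1*a_0 = -5/12; P2 = a_2 + q1*a_1 + q2*a_0 = 229/720; P3 = a_3 + q1*a_2 + q2*a_1 = 19/240; P4 = a_4 + q1*a_3 + q2*a_2 = -19/5760.


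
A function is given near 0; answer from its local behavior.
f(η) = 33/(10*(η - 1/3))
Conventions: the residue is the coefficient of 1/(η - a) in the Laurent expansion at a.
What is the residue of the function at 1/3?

At the order-1 pole 1/3 set g(η) = (η - (1/3))*f(η) = 33/10.
Simple pole: residue = g(a) at a = 1/3, which is 33/10.

The residue is 33/10.


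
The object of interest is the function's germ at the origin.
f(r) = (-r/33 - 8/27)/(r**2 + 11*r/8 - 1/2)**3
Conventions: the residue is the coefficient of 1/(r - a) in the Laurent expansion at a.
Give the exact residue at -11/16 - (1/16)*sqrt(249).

The factor r**2 + 11*r/8 - 1/2 splits as (r - a)(r - a') with a = -11/16 - (1/16)*sqrt(249), a' = -11/16 + (1/16)*sqrt(249). At the order-3 pole a set g(r) = (r - a)^3*f(r) = [-r/33 - 8/27] / (r - a')^3.
Order-3 pole: residue = g''(a)/2; g''(-11/16 - (1/16)*sqrt(249)) = (974848/138944241)*sqrt(249), so the residue is (487424/138944241)*sqrt(249).

The residue is (487424/138944241)*sqrt(249).


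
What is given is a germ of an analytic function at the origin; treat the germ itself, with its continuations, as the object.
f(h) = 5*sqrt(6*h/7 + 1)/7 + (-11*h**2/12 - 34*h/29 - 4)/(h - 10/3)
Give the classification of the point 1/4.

The point is a regular point.

Denominator factors: h - 10/3 = -37/12 at h = 1/4 — none vanishes.
Branch term sqrt(1 - h/(-7/6)): argument at 1/4 is 17/14, nonzero, so 1/4 is not its branch point (a point on a principal cut is still regular for the continued germ).
So the germ continues analytically to 1/4.


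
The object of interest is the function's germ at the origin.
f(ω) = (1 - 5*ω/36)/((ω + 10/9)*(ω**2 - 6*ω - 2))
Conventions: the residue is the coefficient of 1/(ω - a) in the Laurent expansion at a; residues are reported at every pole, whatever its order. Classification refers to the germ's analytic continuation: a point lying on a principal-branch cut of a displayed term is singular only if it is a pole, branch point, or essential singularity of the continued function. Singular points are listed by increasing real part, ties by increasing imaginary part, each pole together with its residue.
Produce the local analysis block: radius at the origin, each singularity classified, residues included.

Radius of convergence at 0: -3 + sqrt(11).
At -10/9: a pole of order 1; residue 187/956.
At 3 - sqrt(11): a pole of order 1; residue -187/1912 - (159/5258)*sqrt(11).
At 3 + sqrt(11): a pole of order 1; residue -187/1912 + (159/5258)*sqrt(11).

Denominator factor (ω**2 - 6*ω - 2): discriminant 44, real irrational roots 3 + sqrt(11) and 3 - sqrt(11); poles of order 1, moduli 3 + sqrt(11) and -3 + sqrt(11).
Denominator factor (ω + 10/9): pole of order 1 at -10/9, modulus 10/9.
The radius of convergence is the smallest modulus among the singular points: -3 + sqrt(11).
At the order-1 pole -10/9 set g(ω) = (ω - (-10/9))*f(ω) = (1 - 5*ω/36)/(ω**2 - 6*ω - 2).
Simple pole: residue = g(a) at a = -10/9, which is 187/956.
The factor ω**2 - 6*ω - 2 splits as (ω - a)(ω - a') with a = 3 - sqrt(11), a' = 3 + sqrt(11). At the order-1 pole a set g(ω) = (ω - a)*f(ω) = [(1 - 5*ω/36)/(ω + 10/9)] / (ω - a').
Simple pole: residue = g(a) at a = 3 - sqrt(11), which is -187/1912 - (159/5258)*sqrt(11).
The factor ω**2 - 6*ω - 2 splits as (ω - a)(ω - a') with a = 3 + sqrt(11), a' = 3 - sqrt(11). At the order-1 pole a set g(ω) = (ω - a)*f(ω) = [(1 - 5*ω/36)/(ω + 10/9)] / (ω - a').
Simple pole: residue = g(a) at a = 3 + sqrt(11), which is -187/1912 + (159/5258)*sqrt(11).
List the singular points by increasing real part (a conjugate pair: the negative imaginary part first).


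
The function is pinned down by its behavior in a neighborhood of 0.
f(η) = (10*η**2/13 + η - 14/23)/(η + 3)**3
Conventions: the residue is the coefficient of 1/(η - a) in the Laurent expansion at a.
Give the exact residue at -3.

At the order-3 pole -3 set g(η) = (η - (-3))^3*f(η) = 10*η**2/13 + η - 14/23.
Order-3 pole: residue = g''(a)/2; g''(-3) = 20/13, so the residue is 10/13.

The residue is 10/13.


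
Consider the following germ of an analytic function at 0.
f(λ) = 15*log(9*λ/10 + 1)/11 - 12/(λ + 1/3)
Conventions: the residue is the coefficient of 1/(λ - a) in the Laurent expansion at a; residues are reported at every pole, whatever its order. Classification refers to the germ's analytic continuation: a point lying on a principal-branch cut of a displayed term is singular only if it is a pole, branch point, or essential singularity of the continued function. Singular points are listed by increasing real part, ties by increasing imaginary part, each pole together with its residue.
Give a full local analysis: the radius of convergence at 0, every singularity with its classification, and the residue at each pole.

Denominator factor (λ + 1/3): pole of order 1 at -1/3, modulus 1/3.
Branch term (15/11)*log(1 - λ/(-10/9)): its argument vanishes at λ = -10/9, a logarithmic branch point, modulus 10/9.
The radius of convergence is the smallest modulus among the singular points: 1/3.
The branch term is analytic at -1/3 and contributes nothing to the residue; only the rational part matters.
At the order-1 pole -1/3 set g(λ) = (λ - (-1/3))*(rational part) = -12.
Simple pole: residue = g(a) at a = -1/3, which is -12.
List the singular points by increasing real part (a conjugate pair: the negative imaginary part first).

Radius of convergence at 0: 1/3.
At -10/9: a logarithmic branch point.
At -1/3: a pole of order 1; residue -12.


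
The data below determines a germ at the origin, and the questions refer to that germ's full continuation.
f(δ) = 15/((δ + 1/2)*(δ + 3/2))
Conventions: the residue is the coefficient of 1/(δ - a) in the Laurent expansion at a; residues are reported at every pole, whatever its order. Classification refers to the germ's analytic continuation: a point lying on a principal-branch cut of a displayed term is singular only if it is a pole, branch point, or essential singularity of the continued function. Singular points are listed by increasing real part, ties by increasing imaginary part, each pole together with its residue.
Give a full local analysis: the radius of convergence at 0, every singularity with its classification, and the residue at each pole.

Radius of convergence at 0: 1/2.
At -3/2: a pole of order 1; residue -15.
At -1/2: a pole of order 1; residue 15.

Denominator factor (δ + 3/2): pole of order 1 at -3/2, modulus 3/2.
Denominator factor (δ + 1/2): pole of order 1 at -1/2, modulus 1/2.
The radius of convergence is the smallest modulus among the singular points: 1/2.
At the order-1 pole -3/2 set g(δ) = (δ - (-3/2))*f(δ) = 15/(δ + 1/2).
Simple pole: residue = g(a) at a = -3/2, which is -15.
At the order-1 pole -1/2 set g(δ) = (δ - (-1/2))*f(δ) = 15/(δ + 3/2).
Simple pole: residue = g(a) at a = -1/2, which is 15.
List the singular points by increasing real part (a conjugate pair: the negative imaginary part first).


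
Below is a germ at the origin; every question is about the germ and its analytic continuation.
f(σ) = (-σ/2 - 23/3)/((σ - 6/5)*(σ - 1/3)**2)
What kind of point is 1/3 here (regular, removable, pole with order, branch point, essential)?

The point is a pole of order 2.

The denominator factor σ - 1/3 vanishes at 1/3 and appears to the power 2; the numerator there equals -47/6, nonzero, and no other factor vanishes.
Hence a pole whose order is the multiplicity, 2.


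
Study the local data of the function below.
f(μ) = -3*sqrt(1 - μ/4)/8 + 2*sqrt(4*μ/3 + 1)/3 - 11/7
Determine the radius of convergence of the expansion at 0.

The radius of convergence is 3/4.

Branch term (-3/8)*sqrt(1 - μ/(4)): its argument vanishes at μ = 4, a square-root branch point, modulus 4.
Branch term (2/3)*sqrt(1 - μ/(-3/4)): its argument vanishes at μ = -3/4, a square-root branch point, modulus 3/4.
The radius of convergence is the smallest modulus among the singular points: 3/4.


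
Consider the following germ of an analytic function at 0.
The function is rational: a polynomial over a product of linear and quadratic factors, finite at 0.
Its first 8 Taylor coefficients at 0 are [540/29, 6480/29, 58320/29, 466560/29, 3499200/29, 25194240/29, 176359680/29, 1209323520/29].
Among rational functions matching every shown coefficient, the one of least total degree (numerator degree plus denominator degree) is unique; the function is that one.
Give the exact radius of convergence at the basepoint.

No rational of total degree below 2 reproduces all 8 coefficients; solving the [0/2] Pade equations on them gives f(χ) = 15/(29*(χ - 1/6)**2), whose expansion matches every shown term.
Denominator factor (χ - 1/6)^2: pole of order 2 at 1/6, modulus 1/6.
The radius of convergence is the smallest modulus among the singular points: 1/6.

The radius of convergence is 1/6.


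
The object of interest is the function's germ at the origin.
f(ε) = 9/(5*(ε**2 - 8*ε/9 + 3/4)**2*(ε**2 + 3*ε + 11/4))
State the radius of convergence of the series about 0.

Denominator factor (ε**2 + 3*ε + 11/4): discriminant -2, complex-conjugate roots (-3/2) + ((1/2)*sqrt(2))*i and (-3/2) - ((1/2)*sqrt(2))*i; poles of order 1, moduli (1/2)*sqrt(11) and (1/2)*sqrt(11).
Denominator factor (ε**2 - 8*ε/9 + 3/4)^2: discriminant -179/81, complex-conjugate roots (4/9) + ((1/18)*sqrt(179))*i and (4/9) - ((1/18)*sqrt(179))*i; poles of order 2, moduli (1/2)*sqrt(3) and (1/2)*sqrt(3).
The radius of convergence is the smallest modulus among the singular points: (1/2)*sqrt(3).

The radius of convergence is (1/2)*sqrt(3).


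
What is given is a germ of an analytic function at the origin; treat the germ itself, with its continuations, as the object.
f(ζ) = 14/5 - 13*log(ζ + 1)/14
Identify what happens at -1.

The term (-13/14)*log(1 - ζ/(-1)) has argument 1 - -1/(-1) = 0 at -1: a logarithmic (infinitely-sheeted) branch point; the remaining terms are analytic or single-valued there.

The point is a logarithmic branch point.


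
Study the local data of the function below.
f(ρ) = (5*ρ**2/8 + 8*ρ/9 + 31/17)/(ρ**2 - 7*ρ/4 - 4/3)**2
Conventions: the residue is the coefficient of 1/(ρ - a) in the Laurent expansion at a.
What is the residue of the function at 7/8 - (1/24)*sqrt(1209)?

The residue is (34624/8282859)*sqrt(1209).

The factor ρ**2 - 7*ρ/4 - 4/3 splits as (ρ - a)(ρ - a') with a = 7/8 - (1/24)*sqrt(1209), a' = 7/8 + (1/24)*sqrt(1209). At the order-2 pole a set g(ρ) = (ρ - a)^2*f(ρ) = [5*ρ**2/8 + 8*ρ/9 + 31/17] / (ρ - a')^2.
Order-2 pole: residue = g'(a); g'(7/8 - (1/24)*sqrt(1209)) = (34624/8282859)*sqrt(1209), so the residue is (34624/8282859)*sqrt(1209).


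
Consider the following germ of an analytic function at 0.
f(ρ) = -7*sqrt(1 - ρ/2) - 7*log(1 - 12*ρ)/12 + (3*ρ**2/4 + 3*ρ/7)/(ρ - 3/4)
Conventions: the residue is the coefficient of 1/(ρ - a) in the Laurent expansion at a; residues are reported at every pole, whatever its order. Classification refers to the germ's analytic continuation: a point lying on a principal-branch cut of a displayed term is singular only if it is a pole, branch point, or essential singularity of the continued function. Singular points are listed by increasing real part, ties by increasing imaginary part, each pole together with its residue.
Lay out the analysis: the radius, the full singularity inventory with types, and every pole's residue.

Radius of convergence at 0: 1/12.
At 1/12: a logarithmic branch point.
At 3/4: a pole of order 1; residue 333/448.
At 2: an algebraic (square-root) branch point.

Denominator factor (ρ - 3/4): pole of order 1 at 3/4, modulus 3/4.
Branch term (-7)*sqrt(1 - ρ/(2)): its argument vanishes at ρ = 2, a square-root branch point, modulus 2.
Branch term (-7/12)*log(1 - ρ/(1/12)): its argument vanishes at ρ = 1/12, a logarithmic branch point, modulus 1/12.
The radius of convergence is the smallest modulus among the singular points: 1/12.
The branch terms are analytic at 3/4 and contribute nothing to the residue; only the rational part matters.
At the order-1 pole 3/4 set g(ρ) = (ρ - (3/4))*(rational part) = 3*ρ**2/4 + 3*ρ/7.
Simple pole: residue = g(a) at a = 3/4, which is 333/448.
List the singular points by increasing real part (a conjugate pair: the negative imaginary part first).


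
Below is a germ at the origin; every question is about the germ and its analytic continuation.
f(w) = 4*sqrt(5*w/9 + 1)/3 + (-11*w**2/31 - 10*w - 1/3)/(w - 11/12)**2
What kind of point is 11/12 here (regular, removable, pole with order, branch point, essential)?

The denominator factor w - 11/12 vanishes at 11/12 and appears to the power 2; the numerator there equals -43739/4464, nonzero, and no other factor vanishes.
The branch terms are analytic at this point.
Hence a pole whose order is the multiplicity, 2.

The point is a pole of order 2.


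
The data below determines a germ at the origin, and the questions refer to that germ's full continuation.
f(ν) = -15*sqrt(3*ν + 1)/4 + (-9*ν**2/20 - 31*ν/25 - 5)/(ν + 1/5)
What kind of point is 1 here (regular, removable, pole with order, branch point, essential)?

Denominator factors: ν + 1/5 = 6/5 at ν = 1 — none vanishes.
Branch term sqrt(1 - ν/(-1/3)): argument at 1 is 4, nonzero, so 1 is not its branch point (a point on a principal cut is still regular for the continued germ).
So the germ continues analytically to 1.

The point is a regular point.


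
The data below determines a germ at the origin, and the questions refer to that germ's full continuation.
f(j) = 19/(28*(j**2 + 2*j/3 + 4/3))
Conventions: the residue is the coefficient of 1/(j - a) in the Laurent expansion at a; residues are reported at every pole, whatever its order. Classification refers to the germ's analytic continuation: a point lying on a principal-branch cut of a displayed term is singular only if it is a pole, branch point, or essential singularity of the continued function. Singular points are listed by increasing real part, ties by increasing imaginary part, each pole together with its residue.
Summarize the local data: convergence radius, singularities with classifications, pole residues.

Denominator factor (j**2 + 2*j/3 + 4/3): discriminant -44/9, complex-conjugate roots (-1/3) + ((1/3)*sqrt(11))*i and (-1/3) - ((1/3)*sqrt(11))*i; poles of order 1, moduli (2/3)*sqrt(3) and (2/3)*sqrt(3).
The radius of convergence is the smallest modulus among the singular points: (2/3)*sqrt(3).
The factor j**2 + 2*j/3 + 4/3 splits as (j - a)(j - a') with a = (-1/3) - ((1/3)*sqrt(11))*i, a' = (-1/3) + ((1/3)*sqrt(11))*i. At the order-1 pole a set g(j) = (j - a)*f(j) = [19/28] / (j - a').
Simple pole: residue = g(a) at a = (-1/3) - ((1/3)*sqrt(11))*i, which is ((57/616)*sqrt(11))*i.
The factor j**2 + 2*j/3 + 4/3 splits as (j - a)(j - a') with a = (-1/3) + ((1/3)*sqrt(11))*i, a' = (-1/3) - ((1/3)*sqrt(11))*i. At the order-1 pole a set g(j) = (j - a)*f(j) = [19/28] / (j - a').
Simple pole: residue = g(a) at a = (-1/3) + ((1/3)*sqrt(11))*i, which is -((57/616)*sqrt(11))*i.
List the singular points by increasing real part (a conjugate pair: the negative imaginary part first).

Radius of convergence at 0: (2/3)*sqrt(3).
At (-1/3) - ((1/3)*sqrt(11))*i: a pole of order 1; residue ((57/616)*sqrt(11))*i.
At (-1/3) + ((1/3)*sqrt(11))*i: a pole of order 1; residue -((57/616)*sqrt(11))*i.


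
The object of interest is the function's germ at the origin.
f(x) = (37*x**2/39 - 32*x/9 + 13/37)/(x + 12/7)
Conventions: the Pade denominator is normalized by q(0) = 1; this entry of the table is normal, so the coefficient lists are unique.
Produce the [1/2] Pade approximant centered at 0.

Taylor coefficients needed (expand at 0): a_0 = 91/444, a_1 = -35063/15984, a_2 = 4570685/2493504, a_3 = -31994795/29922048.
Write the denominator as Q(x) = 1 + q1*x + q2*x^2. Requiring Q*f - P = O(x^4) with deg P <= 1 kills the coefficients of x^2..x^3 in Q*f:
  x^2: a_2 + q1*a_1 + q2*a_0 = 0, i.e. 4570685/2493504 + (-35063/15984)*q1 + (91/444)*q2 = 0.
  x^3: a_3 + q1*a_2 + q2*a_1 = 0, i.e. -31994795/29922048 + (4570685/2493504)*q1 + (-35063/15984)*q2 = 0.
Solving this linear system: q1 = 1305910/1523847, q2 = 24159335/105653392.
The numerator is Q*f truncated at degree 1: P0 = a_0 = 91/444; P1 = a_1 + q1*a_0 = -34062707/16879536.

The Pade approximant has numerator coefficients [91/444, -34062707/16879536]; denominator coefficients [1, 1305910/1523847, 24159335/105653392].


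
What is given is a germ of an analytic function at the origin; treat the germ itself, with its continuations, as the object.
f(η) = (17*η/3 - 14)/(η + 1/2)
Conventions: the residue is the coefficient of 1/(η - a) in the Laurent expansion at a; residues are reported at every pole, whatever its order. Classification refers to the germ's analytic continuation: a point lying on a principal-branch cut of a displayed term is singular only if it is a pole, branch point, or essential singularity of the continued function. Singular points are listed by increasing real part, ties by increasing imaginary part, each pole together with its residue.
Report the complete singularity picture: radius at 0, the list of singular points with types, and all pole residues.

Radius of convergence at 0: 1/2.
At -1/2: a pole of order 1; residue -101/6.

Denominator factor (η + 1/2): pole of order 1 at -1/2, modulus 1/2.
The radius of convergence is the smallest modulus among the singular points: 1/2.
At the order-1 pole -1/2 set g(η) = (η - (-1/2))*f(η) = 17*η/3 - 14.
Simple pole: residue = g(a) at a = -1/2, which is -101/6.


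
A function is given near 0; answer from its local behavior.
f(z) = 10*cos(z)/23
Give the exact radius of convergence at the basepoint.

The factor cos(z) is entire and contributes no finite singular point.
The polynomial part has no poles.
No finite singular points: the Taylor series at 0 converges everywhere.

The radius of convergence is infinite.


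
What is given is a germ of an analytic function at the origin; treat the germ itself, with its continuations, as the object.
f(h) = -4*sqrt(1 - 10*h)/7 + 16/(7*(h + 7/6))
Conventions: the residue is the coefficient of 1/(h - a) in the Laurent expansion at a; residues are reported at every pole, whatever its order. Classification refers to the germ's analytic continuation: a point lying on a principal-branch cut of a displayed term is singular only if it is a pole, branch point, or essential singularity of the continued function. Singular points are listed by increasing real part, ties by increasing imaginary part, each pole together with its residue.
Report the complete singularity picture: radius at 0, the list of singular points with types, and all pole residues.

Denominator factor (h + 7/6): pole of order 1 at -7/6, modulus 7/6.
Branch term (-4/7)*sqrt(1 - h/(1/10)): its argument vanishes at h = 1/10, a square-root branch point, modulus 1/10.
The radius of convergence is the smallest modulus among the singular points: 1/10.
The branch term is analytic at -7/6 and contributes nothing to the residue; only the rational part matters.
At the order-1 pole -7/6 set g(h) = (h - (-7/6))*(rational part) = 16/7.
Simple pole: residue = g(a) at a = -7/6, which is 16/7.
List the singular points by increasing real part (a conjugate pair: the negative imaginary part first).

Radius of convergence at 0: 1/10.
At -7/6: a pole of order 1; residue 16/7.
At 1/10: an algebraic (square-root) branch point.


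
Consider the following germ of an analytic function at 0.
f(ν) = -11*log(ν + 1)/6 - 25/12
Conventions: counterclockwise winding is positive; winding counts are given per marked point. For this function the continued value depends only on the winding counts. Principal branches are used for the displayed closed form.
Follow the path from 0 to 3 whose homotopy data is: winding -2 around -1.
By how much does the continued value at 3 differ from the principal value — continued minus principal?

Continued minus principal equals (22/3)*pi*i.

The rational part is single-valued and drops out of the difference; each branch term changes only by its own monodromy.
(-11/6)*log(1 - ν/(-1)): each positive loop around -1 adds 2*pi*i to the log, so winding -2 contributes (-11/6)*(-2)*2*pi*i = (22/3)*pi*i.
Summing the contributions at ν = 3 gives (22/3)*pi*i.


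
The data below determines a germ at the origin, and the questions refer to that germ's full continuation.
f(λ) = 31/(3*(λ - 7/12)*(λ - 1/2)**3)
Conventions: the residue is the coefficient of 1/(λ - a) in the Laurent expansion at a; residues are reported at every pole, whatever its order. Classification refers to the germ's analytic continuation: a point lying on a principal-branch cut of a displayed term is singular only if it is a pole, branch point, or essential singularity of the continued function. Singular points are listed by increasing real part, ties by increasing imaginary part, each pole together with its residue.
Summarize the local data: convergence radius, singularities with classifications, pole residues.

Radius of convergence at 0: 1/2.
At 1/2: a pole of order 3; residue -17856.
At 7/12: a pole of order 1; residue 17856.

Denominator factor (λ - 1/2)^3: pole of order 3 at 1/2, modulus 1/2.
Denominator factor (λ - 7/12): pole of order 1 at 7/12, modulus 7/12.
The radius of convergence is the smallest modulus among the singular points: 1/2.
At the order-3 pole 1/2 set g(λ) = (λ - (1/2))^3*f(λ) = 31/(3*(λ - 7/12)).
Order-3 pole: residue = g''(a)/2; g''(1/2) = -35712, so the residue is -17856.
At the order-1 pole 7/12 set g(λ) = (λ - (7/12))*f(λ) = 31/(3*(λ - 1/2)**3).
Simple pole: residue = g(a) at a = 7/12, which is 17856.
List the singular points by increasing real part (a conjugate pair: the negative imaginary part first).


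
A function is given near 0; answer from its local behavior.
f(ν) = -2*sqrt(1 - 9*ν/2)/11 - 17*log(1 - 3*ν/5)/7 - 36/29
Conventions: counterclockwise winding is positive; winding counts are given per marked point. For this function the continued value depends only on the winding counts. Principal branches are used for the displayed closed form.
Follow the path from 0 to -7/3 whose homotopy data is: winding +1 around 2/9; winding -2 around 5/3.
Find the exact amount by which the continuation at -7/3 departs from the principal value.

The rational part is single-valued and drops out of the difference; each branch term changes only by its own monodromy.
(-17/7)*log(1 - ν/(5/3)): each positive loop around 5/3 adds 2*pi*i to the log, so winding -2 contributes (-17/7)*(-2)*2*pi*i = (68/7)*pi*i.
(-2/11)*sqrt(1 - ν/(2/9)): winding +1 is odd, the square root flips sign, contributing -2*(-2/11)*sqrt(1 - (-7/3)/(2/9)) = -2*(-2/11)*sqrt(23/2) = (2/11)*sqrt(46).
Summing the contributions at ν = -7/3 gives ((2/11)*sqrt(46)) + ((68/7)*pi)*i.

Continued minus principal equals ((2/11)*sqrt(46)) + ((68/7)*pi)*i.


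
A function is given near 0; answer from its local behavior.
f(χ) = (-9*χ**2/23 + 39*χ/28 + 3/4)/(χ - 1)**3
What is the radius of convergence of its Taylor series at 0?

The radius of convergence is 1.

Denominator factor (χ - 1)^3: pole of order 3 at 1, modulus 1.
The radius of convergence is the smallest modulus among the singular points: 1.


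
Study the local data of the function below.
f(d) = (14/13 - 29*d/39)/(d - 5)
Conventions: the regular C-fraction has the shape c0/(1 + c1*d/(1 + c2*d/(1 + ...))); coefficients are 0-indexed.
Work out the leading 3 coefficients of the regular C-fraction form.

The regular C-fraction coefficients are [-14/65, 103/210, -29/42].

Taylor coefficients (expand at 0): a_0 = -14/65, a_1 = 103/975, a_2 = 103/4875.
c0 = a_0 = -14/65. Peel one level at a time: if S = 1 + c*d/S' with S'(0) = 1, then c is the d-coefficient of S and S' = c*d/(S - 1).
S_1 = c0/f = 1 + (103/210)*d + (2987/8820)*d^2 + ...; c1 = 103/210.
S_2 = c1*d/(S_1 - 1) = 1 + (-29/42)*d + ...; c2 = -29/42.


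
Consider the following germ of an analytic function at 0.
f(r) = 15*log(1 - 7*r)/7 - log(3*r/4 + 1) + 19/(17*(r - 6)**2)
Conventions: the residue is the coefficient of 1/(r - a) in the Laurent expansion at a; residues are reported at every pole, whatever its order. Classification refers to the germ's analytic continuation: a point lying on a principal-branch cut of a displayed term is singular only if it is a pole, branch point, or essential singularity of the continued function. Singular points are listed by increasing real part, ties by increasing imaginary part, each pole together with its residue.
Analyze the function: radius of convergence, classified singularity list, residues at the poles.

Denominator factor (r - 6)^2: pole of order 2 at 6, modulus 6.
Branch term (-1)*log(1 - r/(-4/3)): its argument vanishes at r = -4/3, a logarithmic branch point, modulus 4/3.
Branch term (15/7)*log(1 - r/(1/7)): its argument vanishes at r = 1/7, a logarithmic branch point, modulus 1/7.
The radius of convergence is the smallest modulus among the singular points: 1/7.
The branch terms are analytic at 6 and contribute nothing to the residue; only the rational part matters.
At the order-2 pole 6 set g(r) = (r - (6))^2*(rational part) = 19/17.
Order-2 pole: residue = g'(a); g'(6) = 0, so the residue is 0.
List the singular points by increasing real part (a conjugate pair: the negative imaginary part first).

Radius of convergence at 0: 1/7.
At -4/3: a logarithmic branch point.
At 1/7: a logarithmic branch point.
At 6: a pole of order 2; residue 0.


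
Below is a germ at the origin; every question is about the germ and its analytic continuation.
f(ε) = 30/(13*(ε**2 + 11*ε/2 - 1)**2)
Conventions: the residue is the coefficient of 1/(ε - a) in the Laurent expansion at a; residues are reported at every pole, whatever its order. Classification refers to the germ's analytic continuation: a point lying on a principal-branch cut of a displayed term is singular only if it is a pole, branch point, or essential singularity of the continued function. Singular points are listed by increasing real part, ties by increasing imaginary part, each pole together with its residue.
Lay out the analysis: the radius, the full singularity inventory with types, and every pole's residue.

Denominator factor (ε**2 + 11*ε/2 - 1)^2: discriminant 137/4, real irrational roots -11/4 + (1/4)*sqrt(137) and -11/4 - (1/4)*sqrt(137); poles of order 2, moduli -11/4 + (1/4)*sqrt(137) and 11/4 + (1/4)*sqrt(137).
The radius of convergence is the smallest modulus among the singular points: -11/4 + (1/4)*sqrt(137).
The factor ε**2 + 11*ε/2 - 1 splits as (ε - a)(ε - a') with a = -11/4 - (1/4)*sqrt(137), a' = -11/4 + (1/4)*sqrt(137). At the order-2 pole a set g(ε) = (ε - a)^2*f(ε) = [30/13] / (ε - a')^2.
Order-2 pole: residue = g'(a); g'(-11/4 - (1/4)*sqrt(137)) = (480/243997)*sqrt(137), so the residue is (480/243997)*sqrt(137).
The factor ε**2 + 11*ε/2 - 1 splits as (ε - a)(ε - a') with a = -11/4 + (1/4)*sqrt(137), a' = -11/4 - (1/4)*sqrt(137). At the order-2 pole a set g(ε) = (ε - a)^2*f(ε) = [30/13] / (ε - a')^2.
Order-2 pole: residue = g'(a); g'(-11/4 + (1/4)*sqrt(137)) = -(480/243997)*sqrt(137), so the residue is -(480/243997)*sqrt(137).
List the singular points by increasing real part (a conjugate pair: the negative imaginary part first).

Radius of convergence at 0: -11/4 + (1/4)*sqrt(137).
At -11/4 - (1/4)*sqrt(137): a pole of order 2; residue (480/243997)*sqrt(137).
At -11/4 + (1/4)*sqrt(137): a pole of order 2; residue -(480/243997)*sqrt(137).


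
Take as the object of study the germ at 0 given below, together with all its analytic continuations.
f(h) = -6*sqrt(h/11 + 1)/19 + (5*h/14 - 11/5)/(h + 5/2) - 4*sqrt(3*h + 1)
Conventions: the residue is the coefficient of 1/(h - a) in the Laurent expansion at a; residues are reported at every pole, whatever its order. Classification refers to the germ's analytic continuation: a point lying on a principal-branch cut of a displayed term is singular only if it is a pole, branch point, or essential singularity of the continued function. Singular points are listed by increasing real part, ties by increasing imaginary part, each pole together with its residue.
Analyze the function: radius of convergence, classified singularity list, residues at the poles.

Denominator factor (h + 5/2): pole of order 1 at -5/2, modulus 5/2.
Branch term (-6/19)*sqrt(1 - h/(-11)): its argument vanishes at h = -11, a square-root branch point, modulus 11.
Branch term (-4)*sqrt(1 - h/(-1/3)): its argument vanishes at h = -1/3, a square-root branch point, modulus 1/3.
The radius of convergence is the smallest modulus among the singular points: 1/3.
The branch terms are analytic at -5/2 and contribute nothing to the residue; only the rational part matters.
At the order-1 pole -5/2 set g(h) = (h - (-5/2))*(rational part) = 5*h/14 - 11/5.
Simple pole: residue = g(a) at a = -5/2, which is -433/140.
List the singular points by increasing real part (a conjugate pair: the negative imaginary part first).

Radius of convergence at 0: 1/3.
At -11: an algebraic (square-root) branch point.
At -5/2: a pole of order 1; residue -433/140.
At -1/3: an algebraic (square-root) branch point.


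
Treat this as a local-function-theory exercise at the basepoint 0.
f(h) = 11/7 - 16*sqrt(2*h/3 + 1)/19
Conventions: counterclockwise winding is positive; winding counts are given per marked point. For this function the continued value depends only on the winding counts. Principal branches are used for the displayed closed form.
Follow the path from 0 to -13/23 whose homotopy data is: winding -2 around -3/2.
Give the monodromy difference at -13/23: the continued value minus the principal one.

The rational part is single-valued and drops out of the difference; each branch term changes only by its own monodromy.
(-16/19)*sqrt(1 - h/(-3/2)): winding -2 is even, the square root returns to the same sheet, contribution 0.
Summing the contributions at h = -13/23 gives 0.

Continued minus principal equals 0.


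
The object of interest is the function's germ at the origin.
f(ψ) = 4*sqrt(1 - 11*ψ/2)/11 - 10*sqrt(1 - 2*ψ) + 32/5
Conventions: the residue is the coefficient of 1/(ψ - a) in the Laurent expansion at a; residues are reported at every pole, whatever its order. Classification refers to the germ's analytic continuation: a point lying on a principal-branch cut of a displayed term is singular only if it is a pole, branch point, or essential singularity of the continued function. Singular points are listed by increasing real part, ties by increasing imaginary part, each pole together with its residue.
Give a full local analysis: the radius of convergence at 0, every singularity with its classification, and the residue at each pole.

Branch term (-10)*sqrt(1 - ψ/(1/2)): its argument vanishes at ψ = 1/2, a square-root branch point, modulus 1/2.
Branch term (4/11)*sqrt(1 - ψ/(2/11)): its argument vanishes at ψ = 2/11, a square-root branch point, modulus 2/11.
The radius of convergence is the smallest modulus among the singular points: 2/11.
List the singular points by increasing real part (a conjugate pair: the negative imaginary part first).

Radius of convergence at 0: 2/11.
At 2/11: an algebraic (square-root) branch point.
At 1/2: an algebraic (square-root) branch point.


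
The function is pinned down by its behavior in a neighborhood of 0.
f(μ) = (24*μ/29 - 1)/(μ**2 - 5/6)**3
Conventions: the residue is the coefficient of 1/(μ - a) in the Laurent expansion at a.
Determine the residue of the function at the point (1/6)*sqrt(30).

The factor μ**2 - 5/6 splits as (μ - a)(μ - a') with a = (1/6)*sqrt(30), a' = -(1/6)*sqrt(30). At the order-3 pole a set g(μ) = (μ - a)^3*f(μ) = [24*μ/29 - 1] / (μ - a')^3.
Order-3 pole: residue = g''(a)/2; g''((1/6)*sqrt(30)) = -(27/250)*sqrt(30), so the residue is -(27/500)*sqrt(30).

The residue is -(27/500)*sqrt(30).


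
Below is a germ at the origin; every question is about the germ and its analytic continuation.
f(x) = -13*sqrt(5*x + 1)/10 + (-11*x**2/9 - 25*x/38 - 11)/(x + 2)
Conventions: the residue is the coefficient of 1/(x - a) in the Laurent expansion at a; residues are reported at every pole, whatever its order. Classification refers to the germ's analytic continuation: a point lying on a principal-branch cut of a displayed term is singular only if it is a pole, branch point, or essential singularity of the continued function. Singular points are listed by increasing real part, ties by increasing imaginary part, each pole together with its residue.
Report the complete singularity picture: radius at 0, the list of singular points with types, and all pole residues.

Radius of convergence at 0: 1/5.
At -2: a pole of order 1; residue -2492/171.
At -1/5: an algebraic (square-root) branch point.

Denominator factor (x + 2): pole of order 1 at -2, modulus 2.
Branch term (-13/10)*sqrt(1 - x/(-1/5)): its argument vanishes at x = -1/5, a square-root branch point, modulus 1/5.
The radius of convergence is the smallest modulus among the singular points: 1/5.
The branch term is analytic at -2 and contributes nothing to the residue; only the rational part matters.
At the order-1 pole -2 set g(x) = (x - (-2))*(rational part) = -11*x**2/9 - 25*x/38 - 11.
Simple pole: residue = g(a) at a = -2, which is -2492/171.
List the singular points by increasing real part (a conjugate pair: the negative imaginary part first).


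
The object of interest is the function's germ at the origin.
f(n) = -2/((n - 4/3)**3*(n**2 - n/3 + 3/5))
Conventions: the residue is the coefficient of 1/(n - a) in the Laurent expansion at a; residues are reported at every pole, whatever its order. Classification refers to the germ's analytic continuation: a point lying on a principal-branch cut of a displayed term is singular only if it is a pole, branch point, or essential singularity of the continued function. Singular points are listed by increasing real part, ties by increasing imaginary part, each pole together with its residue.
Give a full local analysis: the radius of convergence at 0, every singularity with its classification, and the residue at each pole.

Radius of convergence at 0: (1/5)*sqrt(15).
At (1/6) - ((1/30)*sqrt(515))*i: a pole of order 1; residue (11850/24389) - ((8400/2512067)*sqrt(515))*i.
At (1/6) + ((1/30)*sqrt(515))*i: a pole of order 1; residue (11850/24389) + ((8400/2512067)*sqrt(515))*i.
At 4/3: a pole of order 3; residue -23700/24389.
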